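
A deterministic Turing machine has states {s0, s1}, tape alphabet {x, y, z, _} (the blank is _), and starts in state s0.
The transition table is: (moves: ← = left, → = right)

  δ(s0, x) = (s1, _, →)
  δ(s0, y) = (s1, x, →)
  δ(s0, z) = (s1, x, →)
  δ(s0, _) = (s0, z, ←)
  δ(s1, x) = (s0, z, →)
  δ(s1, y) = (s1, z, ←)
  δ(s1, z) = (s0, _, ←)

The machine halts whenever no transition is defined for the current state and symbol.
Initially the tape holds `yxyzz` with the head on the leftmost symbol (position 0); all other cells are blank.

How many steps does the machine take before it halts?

5

s0 | [y]xyzz   read y → write x, move →, go to s1
s1 | x[x]yzz   read x → write z, move →, go to s0
s0 | xz[y]zz   read y → write x, move →, go to s1
s1 | xzx[z]z   read z → write _, move ←, go to s0
s0 | xz[x]_z   read x → write _, move →, go to s1
s1 | xz_[_]z
M halts after 5 transitions.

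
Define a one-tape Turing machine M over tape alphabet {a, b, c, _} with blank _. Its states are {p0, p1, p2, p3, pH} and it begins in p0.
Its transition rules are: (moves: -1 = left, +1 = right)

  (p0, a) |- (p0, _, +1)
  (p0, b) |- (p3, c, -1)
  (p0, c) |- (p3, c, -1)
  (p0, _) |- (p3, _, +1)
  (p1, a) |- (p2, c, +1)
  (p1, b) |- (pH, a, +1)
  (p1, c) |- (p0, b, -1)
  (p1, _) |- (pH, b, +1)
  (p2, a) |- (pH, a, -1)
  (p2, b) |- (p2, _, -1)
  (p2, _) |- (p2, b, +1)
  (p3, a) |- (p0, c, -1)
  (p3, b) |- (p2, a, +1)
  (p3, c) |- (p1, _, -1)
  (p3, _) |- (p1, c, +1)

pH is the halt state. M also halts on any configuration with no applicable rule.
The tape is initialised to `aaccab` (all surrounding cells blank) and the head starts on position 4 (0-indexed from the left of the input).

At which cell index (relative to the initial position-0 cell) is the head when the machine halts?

0

state=p0 head=4 tape=_aacc[a]b   (p0,a)→(p0,_,+1)
state=p0 head=5 tape=_aacc_[b]   (p0,b)→(p3,c,-1)
state=p3 head=4 tape=_aacc[_]c   (p3,_)→(p1,c,+1)
state=p1 head=5 tape=_aaccc[c]   (p1,c)→(p0,b,-1)
state=p0 head=4 tape=_aacc[c]b   (p0,c)→(p3,c,-1)
state=p3 head=3 tape=_aac[c]cb   (p3,c)→(p1,_,-1)
state=p1 head=2 tape=_aa[c]_cb   (p1,c)→(p0,b,-1)
state=p0 head=1 tape=_a[a]b_cb   (p0,a)→(p0,_,+1)
state=p0 head=2 tape=_a_[b]_cb   (p0,b)→(p3,c,-1)
state=p3 head=1 tape=_a[_]c_cb   (p3,_)→(p1,c,+1)
state=p1 head=2 tape=_ac[c]_cb   (p1,c)→(p0,b,-1)
state=p0 head=1 tape=_a[c]b_cb   (p0,c)→(p3,c,-1)
state=p3 head=0 tape=_[a]cb_cb   (p3,a)→(p0,c,-1)
state=p0 head=-1 tape=[_]ccb_cb   (p0,_)→(p3,_,+1)
state=p3 head=0 tape=_[c]cb_cb   (p3,c)→(p1,_,-1)
state=p1 head=-1 tape=[_]_cb_cb   (p1,_)→(pH,b,+1)
state=pH head=0 tape=b[_]cb_cb
At halt the head is at cell 0.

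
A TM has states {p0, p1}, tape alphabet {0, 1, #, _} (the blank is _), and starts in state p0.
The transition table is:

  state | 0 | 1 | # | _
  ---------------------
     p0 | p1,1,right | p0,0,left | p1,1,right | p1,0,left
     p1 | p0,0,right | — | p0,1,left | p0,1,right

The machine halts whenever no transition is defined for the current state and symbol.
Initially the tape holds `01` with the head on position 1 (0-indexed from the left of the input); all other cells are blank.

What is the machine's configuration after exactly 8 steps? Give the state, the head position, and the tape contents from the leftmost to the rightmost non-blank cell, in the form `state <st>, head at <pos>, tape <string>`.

p0 | 0[1]___   read 1 → write 0, move left, go to p0
p0 | [0]0___   read 0 → write 1, move right, go to p1
p1 | 1[0]___   read 0 → write 0, move right, go to p0
p0 | 10[_]__   read _ → write 0, move left, go to p1
p1 | 1[0]0__   read 0 → write 0, move right, go to p0
p0 | 10[0]__   read 0 → write 1, move right, go to p1
p1 | 101[_]_   read _ → write 1, move right, go to p0
p0 | 1011[_]   read _ → write 0, move left, go to p1
p1 | 101[1]0
After 8 steps: state p1, head at 3, tape 10110.

state p1, head at 3, tape 10110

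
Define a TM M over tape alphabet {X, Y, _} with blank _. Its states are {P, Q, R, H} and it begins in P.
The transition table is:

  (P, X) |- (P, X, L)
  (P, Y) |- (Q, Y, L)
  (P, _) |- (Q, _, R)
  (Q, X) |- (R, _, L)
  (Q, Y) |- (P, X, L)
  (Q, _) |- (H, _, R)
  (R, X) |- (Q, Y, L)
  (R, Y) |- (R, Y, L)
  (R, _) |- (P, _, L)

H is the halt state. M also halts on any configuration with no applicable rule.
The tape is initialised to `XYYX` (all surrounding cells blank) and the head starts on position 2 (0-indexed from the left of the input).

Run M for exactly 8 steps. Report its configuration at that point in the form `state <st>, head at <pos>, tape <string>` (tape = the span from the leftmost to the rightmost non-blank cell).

state H, head at 0, tape XYX

state=P head=2 tape=__XY[Y]X   (P,Y)→(Q,Y,L)
state=Q head=1 tape=__X[Y]YX   (Q,Y)→(P,X,L)
state=P head=0 tape=__[X]XYX   (P,X)→(P,X,L)
state=P head=-1 tape=_[_]XXYX   (P,_)→(Q,_,R)
state=Q head=0 tape=__[X]XYX   (Q,X)→(R,_,L)
state=R head=-1 tape=_[_]_XYX   (R,_)→(P,_,L)
state=P head=-2 tape=[_]__XYX   (P,_)→(Q,_,R)
state=Q head=-1 tape=_[_]_XYX   (Q,_)→(H,_,R)
state=H head=0 tape=__[_]XYX
After 8 steps: state H, head at 0, tape XYX.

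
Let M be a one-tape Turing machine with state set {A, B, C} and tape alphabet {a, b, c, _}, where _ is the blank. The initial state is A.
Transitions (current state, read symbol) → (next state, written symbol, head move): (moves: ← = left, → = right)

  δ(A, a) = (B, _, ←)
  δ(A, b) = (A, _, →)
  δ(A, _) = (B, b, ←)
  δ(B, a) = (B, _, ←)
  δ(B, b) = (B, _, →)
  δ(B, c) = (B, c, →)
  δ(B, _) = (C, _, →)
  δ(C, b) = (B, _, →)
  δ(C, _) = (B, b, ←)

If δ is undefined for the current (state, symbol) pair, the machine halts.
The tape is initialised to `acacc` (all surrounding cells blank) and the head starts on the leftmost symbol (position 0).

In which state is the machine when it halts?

A | _[a]cacc   read a → write _, move ←, go to B
B | [_]_cacc   read _ → write _, move →, go to C
C | _[_]cacc   read _ → write b, move ←, go to B
B | [_]bcacc   read _ → write _, move →, go to C
C | _[b]cacc   read b → write _, move →, go to B
B | __[c]acc   read c → write c, move →, go to B
B | __c[a]cc   read a → write _, move ←, go to B
B | __[c]_cc   read c → write c, move →, go to B
B | __c[_]cc   read _ → write _, move →, go to C
C | __c_[c]c
No transition is defined for (C, c); M halts in state C.

C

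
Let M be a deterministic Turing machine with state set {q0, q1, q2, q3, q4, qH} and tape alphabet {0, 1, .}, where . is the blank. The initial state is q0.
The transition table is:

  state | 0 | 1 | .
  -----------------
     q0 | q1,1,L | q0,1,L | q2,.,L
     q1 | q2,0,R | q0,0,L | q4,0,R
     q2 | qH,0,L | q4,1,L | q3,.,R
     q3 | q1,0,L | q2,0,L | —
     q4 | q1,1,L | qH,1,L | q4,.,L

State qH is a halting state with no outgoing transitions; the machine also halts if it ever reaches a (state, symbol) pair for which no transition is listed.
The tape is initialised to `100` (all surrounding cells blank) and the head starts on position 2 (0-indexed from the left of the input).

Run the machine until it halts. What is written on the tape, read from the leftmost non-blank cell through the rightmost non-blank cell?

state=q0 head=2 tape=..10[0]   (q0,0)→(q1,1,L)
state=q1 head=1 tape=..1[0]1   (q1,0)→(q2,0,R)
state=q2 head=2 tape=..10[1]   (q2,1)→(q4,1,L)
state=q4 head=1 tape=..1[0]1   (q4,0)→(q1,1,L)
state=q1 head=0 tape=..[1]11   (q1,1)→(q0,0,L)
state=q0 head=-1 tape=.[.]011   (q0,.)→(q2,.,L)
state=q2 head=-2 tape=[.].011   (q2,.)→(q3,.,R)
state=q3 head=-1 tape=.[.]011
The non-blank tape span at halt is 011.

011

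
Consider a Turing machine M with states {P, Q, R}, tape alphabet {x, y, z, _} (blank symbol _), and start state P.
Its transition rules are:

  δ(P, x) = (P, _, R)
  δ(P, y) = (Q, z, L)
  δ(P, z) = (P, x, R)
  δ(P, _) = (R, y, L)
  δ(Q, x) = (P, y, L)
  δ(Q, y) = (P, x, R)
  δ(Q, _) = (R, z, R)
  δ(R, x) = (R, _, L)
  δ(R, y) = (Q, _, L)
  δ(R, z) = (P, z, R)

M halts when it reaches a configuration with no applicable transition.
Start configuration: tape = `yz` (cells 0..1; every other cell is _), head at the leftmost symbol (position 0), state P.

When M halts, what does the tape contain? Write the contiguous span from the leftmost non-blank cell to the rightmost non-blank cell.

P | _[y]z_   read y → write z, move L, go to Q
Q | [_]zz_   read _ → write z, move R, go to R
R | z[z]z_   read z → write z, move R, go to P
P | zz[z]_   read z → write x, move R, go to P
P | zzx[_]   read _ → write y, move L, go to R
R | zz[x]y   read x → write _, move L, go to R
R | z[z]_y   read z → write z, move R, go to P
P | zz[_]y   read _ → write y, move L, go to R
R | z[z]yy   read z → write z, move R, go to P
P | zz[y]y   read y → write z, move L, go to Q
Q | z[z]zy
The non-blank tape span at halt is zzzy.

zzzy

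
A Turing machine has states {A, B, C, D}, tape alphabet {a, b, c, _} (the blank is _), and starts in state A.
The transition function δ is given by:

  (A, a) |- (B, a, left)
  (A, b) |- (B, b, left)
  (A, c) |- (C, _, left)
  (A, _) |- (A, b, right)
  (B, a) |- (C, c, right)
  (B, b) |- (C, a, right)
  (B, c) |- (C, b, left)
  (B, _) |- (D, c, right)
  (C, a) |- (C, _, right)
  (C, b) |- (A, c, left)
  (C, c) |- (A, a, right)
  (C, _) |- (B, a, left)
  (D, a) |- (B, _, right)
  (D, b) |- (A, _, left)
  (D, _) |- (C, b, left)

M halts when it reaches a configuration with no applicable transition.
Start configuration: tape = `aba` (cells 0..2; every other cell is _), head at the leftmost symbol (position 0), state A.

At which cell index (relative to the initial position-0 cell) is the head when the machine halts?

0

state=A head=0 tape=___[a]ba___   (A,a)→(B,a,left)
state=B head=-1 tape=__[_]aba___   (B,_)→(D,c,right)
state=D head=0 tape=__c[a]ba___   (D,a)→(B,_,right)
state=B head=1 tape=__c_[b]a___   (B,b)→(C,a,right)
state=C head=2 tape=__c_a[a]___   (C,a)→(C,_,right)
state=C head=3 tape=__c_a_[_]__   (C,_)→(B,a,left)
state=B head=2 tape=__c_a[_]a__   (B,_)→(D,c,right)
state=D head=3 tape=__c_ac[a]__   (D,a)→(B,_,right)
state=B head=4 tape=__c_ac_[_]_   (B,_)→(D,c,right)
state=D head=5 tape=__c_ac_c[_]   (D,_)→(C,b,left)
state=C head=4 tape=__c_ac_[c]b   (C,c)→(A,a,right)
state=A head=5 tape=__c_ac_a[b]   (A,b)→(B,b,left)
state=B head=4 tape=__c_ac_[a]b   (B,a)→(C,c,right)
state=C head=5 tape=__c_ac_c[b]   (C,b)→(A,c,left)
state=A head=4 tape=__c_ac_[c]c   (A,c)→(C,_,left)
state=C head=3 tape=__c_ac[_]_c   (C,_)→(B,a,left)
state=B head=2 tape=__c_a[c]a_c   (B,c)→(C,b,left)
state=C head=1 tape=__c_[a]ba_c   (C,a)→(C,_,right)
state=C head=2 tape=__c__[b]a_c   (C,b)→(A,c,left)
state=A head=1 tape=__c_[_]ca_c   (A,_)→(A,b,right)
state=A head=2 tape=__c_b[c]a_c   (A,c)→(C,_,left)
state=C head=1 tape=__c_[b]_a_c   (C,b)→(A,c,left)
state=A head=0 tape=__c[_]c_a_c   (A,_)→(A,b,right)
state=A head=1 tape=__cb[c]_a_c   (A,c)→(C,_,left)
state=C head=0 tape=__c[b]__a_c   (C,b)→(A,c,left)
state=A head=-1 tape=__[c]c__a_c   (A,c)→(C,_,left)
state=C head=-2 tape=_[_]_c__a_c   (C,_)→(B,a,left)
state=B head=-3 tape=[_]a_c__a_c   (B,_)→(D,c,right)
state=D head=-2 tape=c[a]_c__a_c   (D,a)→(B,_,right)
state=B head=-1 tape=c_[_]c__a_c   (B,_)→(D,c,right)
state=D head=0 tape=c_c[c]__a_c
At halt the head is at cell 0.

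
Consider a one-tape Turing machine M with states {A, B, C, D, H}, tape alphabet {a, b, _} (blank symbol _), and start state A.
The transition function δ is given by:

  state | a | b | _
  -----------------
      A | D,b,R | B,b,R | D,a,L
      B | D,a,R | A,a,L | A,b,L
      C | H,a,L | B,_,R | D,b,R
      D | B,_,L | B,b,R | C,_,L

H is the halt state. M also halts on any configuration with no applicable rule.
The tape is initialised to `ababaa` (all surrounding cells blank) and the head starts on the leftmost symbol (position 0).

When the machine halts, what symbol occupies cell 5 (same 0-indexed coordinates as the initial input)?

A | [a]babaa   read a → write b, move R, go to D
D | b[b]abaa   read b → write b, move R, go to B
B | bb[a]baa   read a → write a, move R, go to D
D | bba[b]aa   read b → write b, move R, go to B
B | bbab[a]a   read a → write a, move R, go to D
D | bbaba[a]   read a → write _, move L, go to B
B | bbab[a]_   read a → write a, move R, go to D
D | bbaba[_]   read _ → write _, move L, go to C
C | bbab[a]_   read a → write a, move L, go to H
H | bba[b]a_
Cell 5 holds _ when M halts.

_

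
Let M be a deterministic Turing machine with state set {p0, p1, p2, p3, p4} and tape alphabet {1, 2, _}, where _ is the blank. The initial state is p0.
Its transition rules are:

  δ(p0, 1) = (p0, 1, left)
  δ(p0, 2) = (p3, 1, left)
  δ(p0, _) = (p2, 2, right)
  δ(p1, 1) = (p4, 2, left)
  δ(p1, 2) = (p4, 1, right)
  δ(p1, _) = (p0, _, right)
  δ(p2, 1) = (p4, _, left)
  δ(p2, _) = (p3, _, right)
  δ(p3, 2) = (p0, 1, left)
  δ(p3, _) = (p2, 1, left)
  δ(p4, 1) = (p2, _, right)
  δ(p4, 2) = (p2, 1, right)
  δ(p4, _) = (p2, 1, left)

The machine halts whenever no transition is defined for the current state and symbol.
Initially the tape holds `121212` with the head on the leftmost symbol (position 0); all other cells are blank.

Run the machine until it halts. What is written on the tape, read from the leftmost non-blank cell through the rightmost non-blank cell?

11_1212

p0 | _[1]21212   read 1 → write 1, move left, go to p0
p0 | [_]121212   read _ → write 2, move right, go to p2
p2 | 2[1]21212   read 1 → write _, move left, go to p4
p4 | [2]_21212   read 2 → write 1, move right, go to p2
p2 | 1[_]21212   read _ → write _, move right, go to p3
p3 | 1_[2]1212   read 2 → write 1, move left, go to p0
p0 | 1[_]11212   read _ → write 2, move right, go to p2
p2 | 12[1]1212   read 1 → write _, move left, go to p4
p4 | 1[2]_1212   read 2 → write 1, move right, go to p2
p2 | 11[_]1212   read _ → write _, move right, go to p3
p3 | 11_[1]212
The non-blank tape span at halt is 11_1212.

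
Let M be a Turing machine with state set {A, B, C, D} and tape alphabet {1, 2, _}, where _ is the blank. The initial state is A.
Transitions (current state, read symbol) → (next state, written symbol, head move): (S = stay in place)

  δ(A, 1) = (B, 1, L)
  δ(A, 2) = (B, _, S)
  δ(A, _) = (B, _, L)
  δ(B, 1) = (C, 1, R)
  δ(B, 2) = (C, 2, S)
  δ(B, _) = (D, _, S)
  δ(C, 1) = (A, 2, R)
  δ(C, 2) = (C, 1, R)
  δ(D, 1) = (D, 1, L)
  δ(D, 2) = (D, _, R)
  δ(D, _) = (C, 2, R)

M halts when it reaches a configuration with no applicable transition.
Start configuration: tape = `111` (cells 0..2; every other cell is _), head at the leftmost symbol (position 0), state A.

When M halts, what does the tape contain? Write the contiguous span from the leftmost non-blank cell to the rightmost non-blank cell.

2111

A | _[1]11_   read 1 → write 1, move L, go to B
B | [_]111_   read _ → write _, move S, go to D
D | [_]111_   read _ → write 2, move R, go to C
C | 2[1]11_   read 1 → write 2, move R, go to A
A | 22[1]1_   read 1 → write 1, move L, go to B
B | 2[2]11_   read 2 → write 2, move S, go to C
C | 2[2]11_   read 2 → write 1, move R, go to C
C | 21[1]1_   read 1 → write 2, move R, go to A
A | 212[1]_   read 1 → write 1, move L, go to B
B | 21[2]1_   read 2 → write 2, move S, go to C
C | 21[2]1_   read 2 → write 1, move R, go to C
C | 211[1]_   read 1 → write 2, move R, go to A
A | 2112[_]   read _ → write _, move L, go to B
B | 211[2]_   read 2 → write 2, move S, go to C
C | 211[2]_   read 2 → write 1, move R, go to C
C | 2111[_]
The non-blank tape span at halt is 2111.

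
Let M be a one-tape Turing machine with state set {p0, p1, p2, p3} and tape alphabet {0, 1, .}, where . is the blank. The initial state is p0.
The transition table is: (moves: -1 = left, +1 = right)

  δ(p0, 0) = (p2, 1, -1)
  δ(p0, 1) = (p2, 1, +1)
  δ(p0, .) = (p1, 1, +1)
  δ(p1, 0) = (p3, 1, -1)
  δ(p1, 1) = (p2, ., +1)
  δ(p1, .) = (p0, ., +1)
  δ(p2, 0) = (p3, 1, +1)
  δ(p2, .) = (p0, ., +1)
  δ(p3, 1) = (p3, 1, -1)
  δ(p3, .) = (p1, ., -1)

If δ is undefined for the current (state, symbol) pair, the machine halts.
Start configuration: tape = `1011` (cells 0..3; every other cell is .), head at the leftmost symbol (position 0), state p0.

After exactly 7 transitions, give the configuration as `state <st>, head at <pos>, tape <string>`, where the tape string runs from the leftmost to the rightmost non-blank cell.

state p0, head at -1, tape 1111

p0 | ..[1]011   read 1 → write 1, move +1, go to p2
p2 | ..1[0]11   read 0 → write 1, move +1, go to p3
p3 | ..11[1]1   read 1 → write 1, move -1, go to p3
p3 | ..1[1]11   read 1 → write 1, move -1, go to p3
p3 | ..[1]111   read 1 → write 1, move -1, go to p3
p3 | .[.]1111   read . → write ., move -1, go to p1
p1 | [.].1111   read . → write ., move +1, go to p0
p0 | .[.]1111
After 7 steps: state p0, head at -1, tape 1111.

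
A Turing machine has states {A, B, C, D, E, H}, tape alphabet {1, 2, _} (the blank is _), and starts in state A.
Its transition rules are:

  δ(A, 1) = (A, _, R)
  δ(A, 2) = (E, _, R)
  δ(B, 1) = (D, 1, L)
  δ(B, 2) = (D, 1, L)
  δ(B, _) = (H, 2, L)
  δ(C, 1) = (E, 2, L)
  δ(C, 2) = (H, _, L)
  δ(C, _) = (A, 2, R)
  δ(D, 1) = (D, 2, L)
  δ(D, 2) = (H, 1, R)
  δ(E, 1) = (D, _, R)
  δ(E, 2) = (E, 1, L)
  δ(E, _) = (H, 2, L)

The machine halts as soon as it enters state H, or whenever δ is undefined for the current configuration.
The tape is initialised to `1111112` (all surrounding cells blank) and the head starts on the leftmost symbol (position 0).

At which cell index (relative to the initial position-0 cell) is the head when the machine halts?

6

state=A head=0 tape=[1]111112_   (A,1)→(A,_,R)
state=A head=1 tape=_[1]11112_   (A,1)→(A,_,R)
state=A head=2 tape=__[1]1112_   (A,1)→(A,_,R)
state=A head=3 tape=___[1]112_   (A,1)→(A,_,R)
state=A head=4 tape=____[1]12_   (A,1)→(A,_,R)
state=A head=5 tape=_____[1]2_   (A,1)→(A,_,R)
state=A head=6 tape=______[2]_   (A,2)→(E,_,R)
state=E head=7 tape=_______[_]   (E,_)→(H,2,L)
state=H head=6 tape=______[_]2
At halt the head is at cell 6.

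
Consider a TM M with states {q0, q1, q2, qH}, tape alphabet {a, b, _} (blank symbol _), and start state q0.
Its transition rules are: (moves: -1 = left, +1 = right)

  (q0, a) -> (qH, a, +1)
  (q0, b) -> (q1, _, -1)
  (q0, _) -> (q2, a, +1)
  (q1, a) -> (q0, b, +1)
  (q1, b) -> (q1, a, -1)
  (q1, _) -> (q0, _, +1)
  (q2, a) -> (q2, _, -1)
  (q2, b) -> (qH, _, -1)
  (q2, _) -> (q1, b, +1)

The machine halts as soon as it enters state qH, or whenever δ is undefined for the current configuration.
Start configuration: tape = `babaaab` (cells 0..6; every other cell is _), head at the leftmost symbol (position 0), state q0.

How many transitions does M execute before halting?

9

q0 | _[b]abaaab   read b → write _, move -1, go to q1
q1 | [_]_abaaab   read _ → write _, move +1, go to q0
q0 | _[_]abaaab   read _ → write a, move +1, go to q2
q2 | _a[a]baaab   read a → write _, move -1, go to q2
q2 | _[a]_baaab   read a → write _, move -1, go to q2
q2 | [_]__baaab   read _ → write b, move +1, go to q1
q1 | b[_]_baaab   read _ → write _, move +1, go to q0
q0 | b_[_]baaab   read _ → write a, move +1, go to q2
q2 | b_a[b]aaab   read b → write _, move -1, go to qH
qH | b_[a]_aaab
M halts after 9 transitions.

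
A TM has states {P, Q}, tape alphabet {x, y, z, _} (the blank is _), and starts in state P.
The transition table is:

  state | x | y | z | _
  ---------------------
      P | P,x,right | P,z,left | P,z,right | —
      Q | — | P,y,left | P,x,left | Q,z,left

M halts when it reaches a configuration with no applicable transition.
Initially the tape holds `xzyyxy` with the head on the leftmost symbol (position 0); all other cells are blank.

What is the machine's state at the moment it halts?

P

P | [x]zyyxy_   read x → write x, move right, go to P
P | x[z]yyxy_   read z → write z, move right, go to P
P | xz[y]yxy_   read y → write z, move left, go to P
P | x[z]zyxy_   read z → write z, move right, go to P
P | xz[z]yxy_   read z → write z, move right, go to P
P | xzz[y]xy_   read y → write z, move left, go to P
P | xz[z]zxy_   read z → write z, move right, go to P
P | xzz[z]xy_   read z → write z, move right, go to P
P | xzzz[x]y_   read x → write x, move right, go to P
P | xzzzx[y]_   read y → write z, move left, go to P
P | xzzz[x]z_   read x → write x, move right, go to P
P | xzzzx[z]_   read z → write z, move right, go to P
P | xzzzxz[_]
No transition is defined for (P, _); M halts in state P.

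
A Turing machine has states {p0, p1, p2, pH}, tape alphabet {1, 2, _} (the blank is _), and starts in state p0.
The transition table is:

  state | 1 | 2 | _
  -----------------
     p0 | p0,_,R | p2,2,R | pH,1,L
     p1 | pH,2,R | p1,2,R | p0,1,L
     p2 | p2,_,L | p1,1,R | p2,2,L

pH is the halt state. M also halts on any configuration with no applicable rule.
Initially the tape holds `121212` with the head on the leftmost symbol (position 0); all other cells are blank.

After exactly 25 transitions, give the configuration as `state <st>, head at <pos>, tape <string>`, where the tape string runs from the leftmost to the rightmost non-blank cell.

p0 | [1]21212___   read 1 → write _, move R, go to p0
p0 | _[2]1212___   read 2 → write 2, move R, go to p2
p2 | _2[1]212___   read 1 → write _, move L, go to p2
p2 | _[2]_212___   read 2 → write 1, move R, go to p1
p1 | _1[_]212___   read _ → write 1, move L, go to p0
p0 | _[1]1212___   read 1 → write _, move R, go to p0
p0 | __[1]212___   read 1 → write _, move R, go to p0
p0 | ___[2]12___   read 2 → write 2, move R, go to p2
p2 | ___2[1]2___   read 1 → write _, move L, go to p2
p2 | ___[2]_2___   read 2 → write 1, move R, go to p1
p1 | ___1[_]2___   read _ → write 1, move L, go to p0
p0 | ___[1]12___   read 1 → write _, move R, go to p0
p0 | ____[1]2___   read 1 → write _, move R, go to p0
p0 | _____[2]___   read 2 → write 2, move R, go to p2
p2 | _____2[_]__   read _ → write 2, move L, go to p2
p2 | _____[2]2__   read 2 → write 1, move R, go to p1
p1 | _____1[2]__   read 2 → write 2, move R, go to p1
p1 | _____12[_]_   read _ → write 1, move L, go to p0
p0 | _____1[2]1_   read 2 → write 2, move R, go to p2
p2 | _____12[1]_   read 1 → write _, move L, go to p2
p2 | _____1[2]__   read 2 → write 1, move R, go to p1
p1 | _____11[_]_   read _ → write 1, move L, go to p0
p0 | _____1[1]1_   read 1 → write _, move R, go to p0
p0 | _____1_[1]_   read 1 → write _, move R, go to p0
p0 | _____1__[_]   read _ → write 1, move L, go to pH
pH | _____1_[_]1
After 25 steps: state pH, head at 7, tape 1__1.

state pH, head at 7, tape 1__1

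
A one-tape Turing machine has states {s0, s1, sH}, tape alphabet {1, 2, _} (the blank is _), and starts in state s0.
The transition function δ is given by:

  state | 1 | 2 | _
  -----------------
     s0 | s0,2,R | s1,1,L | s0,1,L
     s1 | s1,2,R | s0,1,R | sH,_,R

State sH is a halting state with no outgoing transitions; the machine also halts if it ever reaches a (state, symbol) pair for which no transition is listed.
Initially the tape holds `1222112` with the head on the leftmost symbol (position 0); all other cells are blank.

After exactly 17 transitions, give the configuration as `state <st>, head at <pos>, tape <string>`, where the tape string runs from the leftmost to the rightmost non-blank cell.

s0 | [1]222112_   read 1 → write 2, move R, go to s0
s0 | 2[2]22112_   read 2 → write 1, move L, go to s1
s1 | [2]122112_   read 2 → write 1, move R, go to s0
s0 | 1[1]22112_   read 1 → write 2, move R, go to s0
s0 | 12[2]2112_   read 2 → write 1, move L, go to s1
s1 | 1[2]12112_   read 2 → write 1, move R, go to s0
s0 | 11[1]2112_   read 1 → write 2, move R, go to s0
s0 | 112[2]112_   read 2 → write 1, move L, go to s1
s1 | 11[2]1112_   read 2 → write 1, move R, go to s0
s0 | 111[1]112_   read 1 → write 2, move R, go to s0
s0 | 1112[1]12_   read 1 → write 2, move R, go to s0
s0 | 11122[1]2_   read 1 → write 2, move R, go to s0
s0 | 111222[2]_   read 2 → write 1, move L, go to s1
s1 | 11122[2]1_   read 2 → write 1, move R, go to s0
s0 | 111221[1]_   read 1 → write 2, move R, go to s0
s0 | 1112212[_]   read _ → write 1, move L, go to s0
s0 | 111221[2]1   read 2 → write 1, move L, go to s1
s1 | 11122[1]11
After 17 steps: state s1, head at 5, tape 11122111.

state s1, head at 5, tape 11122111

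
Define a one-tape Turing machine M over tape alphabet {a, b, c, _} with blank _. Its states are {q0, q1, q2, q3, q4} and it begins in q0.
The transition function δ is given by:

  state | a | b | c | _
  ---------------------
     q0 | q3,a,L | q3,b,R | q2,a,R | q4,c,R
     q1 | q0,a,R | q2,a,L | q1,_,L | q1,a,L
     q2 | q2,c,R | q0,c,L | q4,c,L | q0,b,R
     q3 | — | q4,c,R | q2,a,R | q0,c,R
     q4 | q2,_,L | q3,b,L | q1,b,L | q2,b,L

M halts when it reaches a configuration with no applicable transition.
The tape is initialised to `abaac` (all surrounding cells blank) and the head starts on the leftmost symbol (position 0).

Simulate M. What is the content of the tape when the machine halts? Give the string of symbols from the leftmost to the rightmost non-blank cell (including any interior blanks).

state=q0 head=0 tape=_[a]baac   (q0,a)→(q3,a,L)
state=q3 head=-1 tape=[_]abaac   (q3,_)→(q0,c,R)
state=q0 head=0 tape=c[a]baac   (q0,a)→(q3,a,L)
state=q3 head=-1 tape=[c]abaac   (q3,c)→(q2,a,R)
state=q2 head=0 tape=a[a]baac   (q2,a)→(q2,c,R)
state=q2 head=1 tape=ac[b]aac   (q2,b)→(q0,c,L)
state=q0 head=0 tape=a[c]caac   (q0,c)→(q2,a,R)
state=q2 head=1 tape=aa[c]aac   (q2,c)→(q4,c,L)
state=q4 head=0 tape=a[a]caac   (q4,a)→(q2,_,L)
state=q2 head=-1 tape=[a]_caac   (q2,a)→(q2,c,R)
state=q2 head=0 tape=c[_]caac   (q2,_)→(q0,b,R)
state=q0 head=1 tape=cb[c]aac   (q0,c)→(q2,a,R)
state=q2 head=2 tape=cba[a]ac   (q2,a)→(q2,c,R)
state=q2 head=3 tape=cbac[a]c   (q2,a)→(q2,c,R)
state=q2 head=4 tape=cbacc[c]   (q2,c)→(q4,c,L)
state=q4 head=3 tape=cbac[c]c   (q4,c)→(q1,b,L)
state=q1 head=2 tape=cba[c]bc   (q1,c)→(q1,_,L)
state=q1 head=1 tape=cb[a]_bc   (q1,a)→(q0,a,R)
state=q0 head=2 tape=cba[_]bc   (q0,_)→(q4,c,R)
state=q4 head=3 tape=cbac[b]c   (q4,b)→(q3,b,L)
state=q3 head=2 tape=cba[c]bc   (q3,c)→(q2,a,R)
state=q2 head=3 tape=cbaa[b]c   (q2,b)→(q0,c,L)
state=q0 head=2 tape=cba[a]cc   (q0,a)→(q3,a,L)
state=q3 head=1 tape=cb[a]acc
The non-blank tape span at halt is cbaacc.

cbaacc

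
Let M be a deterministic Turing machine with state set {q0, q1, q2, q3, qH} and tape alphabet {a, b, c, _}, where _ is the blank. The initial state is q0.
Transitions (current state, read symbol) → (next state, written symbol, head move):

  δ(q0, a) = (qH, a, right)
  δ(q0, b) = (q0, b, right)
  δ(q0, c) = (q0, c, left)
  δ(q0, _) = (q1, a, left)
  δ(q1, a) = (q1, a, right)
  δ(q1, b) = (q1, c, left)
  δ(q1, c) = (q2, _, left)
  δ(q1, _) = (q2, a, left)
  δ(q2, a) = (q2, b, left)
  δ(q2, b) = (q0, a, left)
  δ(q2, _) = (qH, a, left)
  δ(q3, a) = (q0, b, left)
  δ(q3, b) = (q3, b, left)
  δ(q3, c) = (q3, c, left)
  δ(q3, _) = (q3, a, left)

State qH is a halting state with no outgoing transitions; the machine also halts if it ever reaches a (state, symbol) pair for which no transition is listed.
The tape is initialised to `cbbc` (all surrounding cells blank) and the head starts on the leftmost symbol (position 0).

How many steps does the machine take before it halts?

4

state=q0 head=0 tape=____[c]bbc   (q0,c)→(q0,c,left)
state=q0 head=-1 tape=___[_]cbbc   (q0,_)→(q1,a,left)
state=q1 head=-2 tape=__[_]acbbc   (q1,_)→(q2,a,left)
state=q2 head=-3 tape=_[_]aacbbc   (q2,_)→(qH,a,left)
state=qH head=-4 tape=[_]aaacbbc
M halts after 4 transitions.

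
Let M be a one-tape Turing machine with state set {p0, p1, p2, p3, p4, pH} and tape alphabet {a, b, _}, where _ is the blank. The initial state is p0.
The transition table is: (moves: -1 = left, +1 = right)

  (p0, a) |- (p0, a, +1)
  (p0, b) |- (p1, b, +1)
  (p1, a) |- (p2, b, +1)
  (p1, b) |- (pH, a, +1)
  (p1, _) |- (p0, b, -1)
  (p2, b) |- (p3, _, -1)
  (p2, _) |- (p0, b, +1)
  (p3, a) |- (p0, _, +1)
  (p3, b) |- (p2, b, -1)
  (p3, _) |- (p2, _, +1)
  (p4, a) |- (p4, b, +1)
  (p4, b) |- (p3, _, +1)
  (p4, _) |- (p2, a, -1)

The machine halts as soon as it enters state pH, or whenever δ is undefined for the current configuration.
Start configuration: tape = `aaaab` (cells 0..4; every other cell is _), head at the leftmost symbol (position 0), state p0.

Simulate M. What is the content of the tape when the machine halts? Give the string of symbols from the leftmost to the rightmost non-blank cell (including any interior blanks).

aaaaba

state=p0 head=0 tape=[a]aaab__   (p0,a)→(p0,a,+1)
state=p0 head=1 tape=a[a]aab__   (p0,a)→(p0,a,+1)
state=p0 head=2 tape=aa[a]ab__   (p0,a)→(p0,a,+1)
state=p0 head=3 tape=aaa[a]b__   (p0,a)→(p0,a,+1)
state=p0 head=4 tape=aaaa[b]__   (p0,b)→(p1,b,+1)
state=p1 head=5 tape=aaaab[_]_   (p1,_)→(p0,b,-1)
state=p0 head=4 tape=aaaa[b]b_   (p0,b)→(p1,b,+1)
state=p1 head=5 tape=aaaab[b]_   (p1,b)→(pH,a,+1)
state=pH head=6 tape=aaaaba[_]
The non-blank tape span at halt is aaaaba.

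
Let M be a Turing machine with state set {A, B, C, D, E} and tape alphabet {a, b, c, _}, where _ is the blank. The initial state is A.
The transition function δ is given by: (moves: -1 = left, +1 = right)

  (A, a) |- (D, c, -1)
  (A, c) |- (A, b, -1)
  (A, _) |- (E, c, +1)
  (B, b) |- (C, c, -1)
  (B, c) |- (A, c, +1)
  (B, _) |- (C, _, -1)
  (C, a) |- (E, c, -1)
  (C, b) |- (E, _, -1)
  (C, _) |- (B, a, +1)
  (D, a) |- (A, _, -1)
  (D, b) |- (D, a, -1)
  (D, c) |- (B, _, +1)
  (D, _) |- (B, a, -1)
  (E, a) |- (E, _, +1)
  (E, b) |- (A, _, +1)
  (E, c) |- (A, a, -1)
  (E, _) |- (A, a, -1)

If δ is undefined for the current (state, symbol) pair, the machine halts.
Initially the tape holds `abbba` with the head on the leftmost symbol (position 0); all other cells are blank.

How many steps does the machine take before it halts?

20

A | _____[a]bbba   read a → write c, move -1, go to D
D | ____[_]cbbba   read _ → write a, move -1, go to B
B | ___[_]acbbba   read _ → write _, move -1, go to C
C | __[_]_acbbba   read _ → write a, move +1, go to B
B | __a[_]acbbba   read _ → write _, move -1, go to C
C | __[a]_acbbba   read a → write c, move -1, go to E
E | _[_]c_acbbba   read _ → write a, move -1, go to A
A | [_]ac_acbbba   read _ → write c, move +1, go to E
E | c[a]c_acbbba   read a → write _, move +1, go to E
E | c_[c]_acbbba   read c → write a, move -1, go to A
A | c[_]a_acbbba   read _ → write c, move +1, go to E
E | cc[a]_acbbba   read a → write _, move +1, go to E
E | cc_[_]acbbba   read _ → write a, move -1, go to A
A | cc[_]aacbbba   read _ → write c, move +1, go to E
E | ccc[a]acbbba   read a → write _, move +1, go to E
E | ccc_[a]cbbba   read a → write _, move +1, go to E
E | ccc__[c]bbba   read c → write a, move -1, go to A
A | ccc_[_]abbba   read _ → write c, move +1, go to E
E | ccc_c[a]bbba   read a → write _, move +1, go to E
E | ccc_c_[b]bba   read b → write _, move +1, go to A
A | ccc_c__[b]ba
M halts after 20 transitions.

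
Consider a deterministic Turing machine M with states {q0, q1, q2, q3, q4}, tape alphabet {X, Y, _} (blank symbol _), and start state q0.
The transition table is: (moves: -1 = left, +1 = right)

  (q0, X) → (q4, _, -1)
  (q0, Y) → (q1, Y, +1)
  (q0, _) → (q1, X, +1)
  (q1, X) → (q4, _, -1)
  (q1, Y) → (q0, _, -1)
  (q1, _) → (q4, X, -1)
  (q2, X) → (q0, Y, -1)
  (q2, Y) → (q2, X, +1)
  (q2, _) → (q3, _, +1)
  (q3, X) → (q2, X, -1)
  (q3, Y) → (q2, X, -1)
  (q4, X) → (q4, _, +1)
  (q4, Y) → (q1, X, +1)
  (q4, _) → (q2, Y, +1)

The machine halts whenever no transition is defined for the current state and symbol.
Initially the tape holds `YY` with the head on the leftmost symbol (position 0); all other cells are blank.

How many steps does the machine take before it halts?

state=q0 head=0 tape=[Y]Y__   (q0,Y)→(q1,Y,+1)
state=q1 head=1 tape=Y[Y]__   (q1,Y)→(q0,_,-1)
state=q0 head=0 tape=[Y]___   (q0,Y)→(q1,Y,+1)
state=q1 head=1 tape=Y[_]__   (q1,_)→(q4,X,-1)
state=q4 head=0 tape=[Y]X__   (q4,Y)→(q1,X,+1)
state=q1 head=1 tape=X[X]__   (q1,X)→(q4,_,-1)
state=q4 head=0 tape=[X]___   (q4,X)→(q4,_,+1)
state=q4 head=1 tape=_[_]__   (q4,_)→(q2,Y,+1)
state=q2 head=2 tape=_Y[_]_   (q2,_)→(q3,_,+1)
state=q3 head=3 tape=_Y_[_]
M halts after 9 transitions.

9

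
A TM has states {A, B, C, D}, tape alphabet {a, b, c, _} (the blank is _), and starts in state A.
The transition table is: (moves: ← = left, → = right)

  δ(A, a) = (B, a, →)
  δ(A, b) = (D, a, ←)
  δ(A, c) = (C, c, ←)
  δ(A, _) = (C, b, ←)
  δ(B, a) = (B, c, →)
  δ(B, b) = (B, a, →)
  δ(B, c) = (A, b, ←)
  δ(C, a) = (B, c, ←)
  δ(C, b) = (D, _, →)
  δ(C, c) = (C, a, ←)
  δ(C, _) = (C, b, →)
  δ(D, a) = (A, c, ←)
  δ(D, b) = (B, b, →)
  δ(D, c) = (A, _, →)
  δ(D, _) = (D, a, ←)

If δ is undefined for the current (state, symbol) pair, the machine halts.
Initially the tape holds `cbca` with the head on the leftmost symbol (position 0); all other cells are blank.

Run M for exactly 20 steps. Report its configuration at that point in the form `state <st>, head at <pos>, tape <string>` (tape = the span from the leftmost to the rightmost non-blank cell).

state C, head at -2, tape baacba

A | __[c]bca   read c → write c, move ←, go to C
C | _[_]cbca   read _ → write b, move →, go to C
C | _b[c]bca   read c → write a, move ←, go to C
C | _[b]abca   read b → write _, move →, go to D
D | __[a]bca   read a → write c, move ←, go to A
A | _[_]cbca   read _ → write b, move ←, go to C
C | [_]bcbca   read _ → write b, move →, go to C
C | b[b]cbca   read b → write _, move →, go to D
D | b_[c]bca   read c → write _, move →, go to A
A | b__[b]ca   read b → write a, move ←, go to D
D | b_[_]aca   read _ → write a, move ←, go to D
D | b[_]aaca   read _ → write a, move ←, go to D
D | [b]aaaca   read b → write b, move →, go to B
B | b[a]aaca   read a → write c, move →, go to B
B | bc[a]aca   read a → write c, move →, go to B
B | bcc[a]ca   read a → write c, move →, go to B
B | bccc[c]a   read c → write b, move ←, go to A
A | bcc[c]ba   read c → write c, move ←, go to C
C | bc[c]cba   read c → write a, move ←, go to C
C | b[c]acba   read c → write a, move ←, go to C
C | [b]aacba
After 20 steps: state C, head at -2, tape baacba.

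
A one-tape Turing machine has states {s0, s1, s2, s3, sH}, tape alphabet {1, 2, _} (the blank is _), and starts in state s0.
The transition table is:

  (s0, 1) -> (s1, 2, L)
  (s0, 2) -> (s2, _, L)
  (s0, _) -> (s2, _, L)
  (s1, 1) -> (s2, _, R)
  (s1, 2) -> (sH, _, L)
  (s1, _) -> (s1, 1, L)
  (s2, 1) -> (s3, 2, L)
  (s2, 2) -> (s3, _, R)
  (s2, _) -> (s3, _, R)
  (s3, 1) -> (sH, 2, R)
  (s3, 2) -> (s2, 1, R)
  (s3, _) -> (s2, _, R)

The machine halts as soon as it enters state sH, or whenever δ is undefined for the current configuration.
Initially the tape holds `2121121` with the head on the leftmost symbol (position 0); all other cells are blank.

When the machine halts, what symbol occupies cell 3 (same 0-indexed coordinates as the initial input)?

2

state=s0 head=0 tape=_[2]121121   (s0,2)→(s2,_,L)
state=s2 head=-1 tape=[_]_121121   (s2,_)→(s3,_,R)
state=s3 head=0 tape=_[_]121121   (s3,_)→(s2,_,R)
state=s2 head=1 tape=__[1]21121   (s2,1)→(s3,2,L)
state=s3 head=0 tape=_[_]221121   (s3,_)→(s2,_,R)
state=s2 head=1 tape=__[2]21121   (s2,2)→(s3,_,R)
state=s3 head=2 tape=___[2]1121   (s3,2)→(s2,1,R)
state=s2 head=3 tape=___1[1]121   (s2,1)→(s3,2,L)
state=s3 head=2 tape=___[1]2121   (s3,1)→(sH,2,R)
state=sH head=3 tape=___2[2]121
Cell 3 holds 2 when M halts.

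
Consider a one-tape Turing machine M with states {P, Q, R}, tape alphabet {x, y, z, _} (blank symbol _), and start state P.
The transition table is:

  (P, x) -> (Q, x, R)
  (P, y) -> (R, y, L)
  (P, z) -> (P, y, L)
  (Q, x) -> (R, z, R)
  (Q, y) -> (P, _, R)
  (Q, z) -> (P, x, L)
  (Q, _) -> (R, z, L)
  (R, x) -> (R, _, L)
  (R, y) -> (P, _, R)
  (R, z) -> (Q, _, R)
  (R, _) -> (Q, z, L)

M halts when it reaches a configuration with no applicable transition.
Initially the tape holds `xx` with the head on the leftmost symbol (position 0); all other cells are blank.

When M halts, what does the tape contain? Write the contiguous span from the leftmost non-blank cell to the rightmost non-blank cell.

P | [x]x__   read x → write x, move R, go to Q
Q | x[x]__   read x → write z, move R, go to R
R | xz[_]_   read _ → write z, move L, go to Q
Q | x[z]z_   read z → write x, move L, go to P
P | [x]xz_   read x → write x, move R, go to Q
Q | x[x]z_   read x → write z, move R, go to R
R | xz[z]_   read z → write _, move R, go to Q
Q | xz_[_]   read _ → write z, move L, go to R
R | xz[_]z   read _ → write z, move L, go to Q
Q | x[z]zz   read z → write x, move L, go to P
P | [x]xzz   read x → write x, move R, go to Q
Q | x[x]zz   read x → write z, move R, go to R
R | xz[z]z   read z → write _, move R, go to Q
Q | xz_[z]   read z → write x, move L, go to P
P | xz[_]x
The non-blank tape span at halt is xz_x.

xz_x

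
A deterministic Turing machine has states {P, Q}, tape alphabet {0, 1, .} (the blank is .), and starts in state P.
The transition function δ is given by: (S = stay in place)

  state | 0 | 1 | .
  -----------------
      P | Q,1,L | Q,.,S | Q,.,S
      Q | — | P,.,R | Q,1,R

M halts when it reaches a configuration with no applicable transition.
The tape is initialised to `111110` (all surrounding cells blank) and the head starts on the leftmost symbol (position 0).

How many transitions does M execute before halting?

P | [1]11110   read 1 → write ., move S, go to Q
Q | [.]11110   read . → write 1, move R, go to Q
Q | 1[1]1110   read 1 → write ., move R, go to P
P | 1.[1]110   read 1 → write ., move S, go to Q
Q | 1.[.]110   read . → write 1, move R, go to Q
Q | 1.1[1]10   read 1 → write ., move R, go to P
P | 1.1.[1]0   read 1 → write ., move S, go to Q
Q | 1.1.[.]0   read . → write 1, move R, go to Q
Q | 1.1.1[0]
M halts after 8 transitions.

8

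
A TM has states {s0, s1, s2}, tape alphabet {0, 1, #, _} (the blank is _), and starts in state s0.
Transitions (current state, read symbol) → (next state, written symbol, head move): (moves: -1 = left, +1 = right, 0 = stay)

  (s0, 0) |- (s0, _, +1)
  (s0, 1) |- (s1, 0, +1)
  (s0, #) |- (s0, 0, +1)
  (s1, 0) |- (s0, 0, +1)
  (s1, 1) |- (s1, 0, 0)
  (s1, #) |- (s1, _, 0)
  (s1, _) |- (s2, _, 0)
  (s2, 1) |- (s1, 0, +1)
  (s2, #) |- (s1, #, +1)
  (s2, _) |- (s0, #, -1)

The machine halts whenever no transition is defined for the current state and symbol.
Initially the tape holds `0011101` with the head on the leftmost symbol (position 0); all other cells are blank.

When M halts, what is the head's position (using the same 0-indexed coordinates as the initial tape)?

s0 | [0]011101__   read 0 → write _, move +1, go to s0
s0 | _[0]11101__   read 0 → write _, move +1, go to s0
s0 | __[1]1101__   read 1 → write 0, move +1, go to s1
s1 | __0[1]101__   read 1 → write 0, move 0, go to s1
s1 | __0[0]101__   read 0 → write 0, move +1, go to s0
s0 | __00[1]01__   read 1 → write 0, move +1, go to s1
s1 | __000[0]1__   read 0 → write 0, move +1, go to s0
s0 | __0000[1]__   read 1 → write 0, move +1, go to s1
s1 | __00000[_]_   read _ → write _, move 0, go to s2
s2 | __00000[_]_   read _ → write #, move -1, go to s0
s0 | __0000[0]#_   read 0 → write _, move +1, go to s0
s0 | __0000_[#]_   read # → write 0, move +1, go to s0
s0 | __0000_0[_]
At halt the head is at cell 8.

8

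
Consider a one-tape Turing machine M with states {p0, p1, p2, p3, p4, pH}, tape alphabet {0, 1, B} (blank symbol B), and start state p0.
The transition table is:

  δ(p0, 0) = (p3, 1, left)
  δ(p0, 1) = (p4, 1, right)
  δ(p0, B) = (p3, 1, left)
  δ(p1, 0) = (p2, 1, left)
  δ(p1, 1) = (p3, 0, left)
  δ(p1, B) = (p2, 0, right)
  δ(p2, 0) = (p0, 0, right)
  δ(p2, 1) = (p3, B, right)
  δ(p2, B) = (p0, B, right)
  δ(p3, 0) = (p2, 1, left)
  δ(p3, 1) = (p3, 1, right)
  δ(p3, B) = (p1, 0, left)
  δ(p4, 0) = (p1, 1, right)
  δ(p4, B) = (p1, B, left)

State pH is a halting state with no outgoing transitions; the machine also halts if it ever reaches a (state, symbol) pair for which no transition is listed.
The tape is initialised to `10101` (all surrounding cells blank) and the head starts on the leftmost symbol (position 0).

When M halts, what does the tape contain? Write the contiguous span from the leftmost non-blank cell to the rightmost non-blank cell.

1BB0110

state=p0 head=0 tape=[1]0101BB   (p0,1)→(p4,1,right)
state=p4 head=1 tape=1[0]101BB   (p4,0)→(p1,1,right)
state=p1 head=2 tape=11[1]01BB   (p1,1)→(p3,0,left)
state=p3 head=1 tape=1[1]001BB   (p3,1)→(p3,1,right)
state=p3 head=2 tape=11[0]01BB   (p3,0)→(p2,1,left)
state=p2 head=1 tape=1[1]101BB   (p2,1)→(p3,B,right)
state=p3 head=2 tape=1B[1]01BB   (p3,1)→(p3,1,right)
state=p3 head=3 tape=1B1[0]1BB   (p3,0)→(p2,1,left)
state=p2 head=2 tape=1B[1]11BB   (p2,1)→(p3,B,right)
state=p3 head=3 tape=1BB[1]1BB   (p3,1)→(p3,1,right)
state=p3 head=4 tape=1BB1[1]BB   (p3,1)→(p3,1,right)
state=p3 head=5 tape=1BB11[B]B   (p3,B)→(p1,0,left)
state=p1 head=4 tape=1BB1[1]0B   (p1,1)→(p3,0,left)
state=p3 head=3 tape=1BB[1]00B   (p3,1)→(p3,1,right)
state=p3 head=4 tape=1BB1[0]0B   (p3,0)→(p2,1,left)
state=p2 head=3 tape=1BB[1]10B   (p2,1)→(p3,B,right)
state=p3 head=4 tape=1BBB[1]0B   (p3,1)→(p3,1,right)
state=p3 head=5 tape=1BBB1[0]B   (p3,0)→(p2,1,left)
state=p2 head=4 tape=1BBB[1]1B   (p2,1)→(p3,B,right)
state=p3 head=5 tape=1BBBB[1]B   (p3,1)→(p3,1,right)
state=p3 head=6 tape=1BBBB1[B]   (p3,B)→(p1,0,left)
state=p1 head=5 tape=1BBBB[1]0   (p1,1)→(p3,0,left)
state=p3 head=4 tape=1BBB[B]00   (p3,B)→(p1,0,left)
state=p1 head=3 tape=1BB[B]000   (p1,B)→(p2,0,right)
state=p2 head=4 tape=1BB0[0]00   (p2,0)→(p0,0,right)
state=p0 head=5 tape=1BB00[0]0   (p0,0)→(p3,1,left)
state=p3 head=4 tape=1BB0[0]10   (p3,0)→(p2,1,left)
state=p2 head=3 tape=1BB[0]110   (p2,0)→(p0,0,right)
state=p0 head=4 tape=1BB0[1]10   (p0,1)→(p4,1,right)
state=p4 head=5 tape=1BB01[1]0
The non-blank tape span at halt is 1BB0110.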